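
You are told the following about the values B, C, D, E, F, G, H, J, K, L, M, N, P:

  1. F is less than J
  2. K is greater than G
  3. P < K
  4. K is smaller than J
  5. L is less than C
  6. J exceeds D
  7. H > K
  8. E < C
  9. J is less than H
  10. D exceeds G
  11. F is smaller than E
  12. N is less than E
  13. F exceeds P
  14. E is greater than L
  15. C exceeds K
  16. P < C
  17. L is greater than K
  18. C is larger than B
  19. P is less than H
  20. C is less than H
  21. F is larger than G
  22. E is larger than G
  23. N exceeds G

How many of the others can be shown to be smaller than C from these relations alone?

8

The elements the relations force below C are G, P, N, F, K, L, E, B — no chain reaches any other.
That is 8.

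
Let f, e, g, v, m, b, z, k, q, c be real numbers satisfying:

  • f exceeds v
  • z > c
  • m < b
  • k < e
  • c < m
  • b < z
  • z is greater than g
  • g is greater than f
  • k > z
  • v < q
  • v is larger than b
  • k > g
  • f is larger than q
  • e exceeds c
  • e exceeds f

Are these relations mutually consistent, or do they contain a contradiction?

Every relation is compatible with c < m < b < v < q < f < g < z < k < e; the set is consistent.

consistent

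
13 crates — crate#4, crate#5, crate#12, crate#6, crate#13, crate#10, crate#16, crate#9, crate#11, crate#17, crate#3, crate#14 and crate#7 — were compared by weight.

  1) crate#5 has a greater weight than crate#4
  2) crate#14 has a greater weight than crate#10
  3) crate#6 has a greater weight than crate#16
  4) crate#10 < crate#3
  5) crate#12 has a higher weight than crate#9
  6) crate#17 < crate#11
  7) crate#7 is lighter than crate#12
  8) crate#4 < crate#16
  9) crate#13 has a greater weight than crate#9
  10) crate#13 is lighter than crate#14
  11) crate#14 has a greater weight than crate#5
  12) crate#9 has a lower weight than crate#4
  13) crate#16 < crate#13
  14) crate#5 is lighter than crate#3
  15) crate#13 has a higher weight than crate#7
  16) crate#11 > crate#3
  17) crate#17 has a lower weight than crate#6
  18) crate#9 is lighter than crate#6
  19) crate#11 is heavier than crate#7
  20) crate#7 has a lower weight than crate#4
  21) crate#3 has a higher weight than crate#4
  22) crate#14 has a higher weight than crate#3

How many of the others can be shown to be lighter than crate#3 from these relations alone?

Directly below crate#3: crate#4, crate#10, crate#5.
One step further: crate#9, crate#7 (5 so far).
Nothing else is reachable below crate#3; 5 in all.

5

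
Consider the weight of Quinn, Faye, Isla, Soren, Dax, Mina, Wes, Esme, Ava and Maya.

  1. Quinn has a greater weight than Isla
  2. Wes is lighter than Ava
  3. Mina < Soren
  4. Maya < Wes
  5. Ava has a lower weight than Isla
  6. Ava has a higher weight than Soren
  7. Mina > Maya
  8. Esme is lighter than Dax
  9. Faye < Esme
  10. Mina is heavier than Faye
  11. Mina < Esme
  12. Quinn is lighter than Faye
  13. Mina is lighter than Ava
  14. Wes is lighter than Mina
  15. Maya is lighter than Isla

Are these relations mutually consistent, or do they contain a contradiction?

inconsistent

Chaining the given relations yields Mina < Soren < Ava < Isla < Quinn < Faye, so Mina < Faye. But one relation states Faye < Mina. These cannot both hold.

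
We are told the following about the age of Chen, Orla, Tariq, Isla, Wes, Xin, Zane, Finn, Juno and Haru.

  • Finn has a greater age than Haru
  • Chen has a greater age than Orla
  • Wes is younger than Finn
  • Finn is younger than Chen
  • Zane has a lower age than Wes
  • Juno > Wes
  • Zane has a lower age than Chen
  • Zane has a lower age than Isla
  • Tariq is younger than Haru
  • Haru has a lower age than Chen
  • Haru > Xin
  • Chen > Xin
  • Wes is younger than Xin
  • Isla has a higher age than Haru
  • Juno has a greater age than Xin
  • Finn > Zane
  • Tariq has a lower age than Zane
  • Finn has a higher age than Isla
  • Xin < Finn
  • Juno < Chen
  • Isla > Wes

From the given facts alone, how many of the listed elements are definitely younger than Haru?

Directly below Haru: Tariq, Xin.
One step further: Wes (3 so far).
One step further: Zane (4 so far).
Nothing else is reachable below Haru; 4 in all.

4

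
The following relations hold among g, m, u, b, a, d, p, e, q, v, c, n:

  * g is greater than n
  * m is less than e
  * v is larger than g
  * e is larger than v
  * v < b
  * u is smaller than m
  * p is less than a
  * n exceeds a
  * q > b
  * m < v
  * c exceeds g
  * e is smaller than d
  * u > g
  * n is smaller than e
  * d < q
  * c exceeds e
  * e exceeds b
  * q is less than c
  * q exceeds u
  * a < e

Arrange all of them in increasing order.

p < a < n < g < u < m < v < b < e < d < q < c

Each adjacent pair is fixed by a given relation: p < a; a < n; n < g; g < u; u < m; m < v; v < b; b < e; e < d; d < q; q < c. Chaining them end to end gives the full order.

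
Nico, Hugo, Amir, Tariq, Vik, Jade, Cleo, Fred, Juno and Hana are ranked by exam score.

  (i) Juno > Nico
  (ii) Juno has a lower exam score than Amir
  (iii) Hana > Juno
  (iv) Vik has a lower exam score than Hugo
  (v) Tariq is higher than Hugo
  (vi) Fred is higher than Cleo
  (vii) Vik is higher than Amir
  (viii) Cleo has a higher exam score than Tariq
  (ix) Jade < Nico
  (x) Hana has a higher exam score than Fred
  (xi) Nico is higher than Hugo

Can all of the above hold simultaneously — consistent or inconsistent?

Chaining the given relations yields Nico < Juno < Amir < Vik < Hugo, so Nico < Hugo. But one relation states Hugo < Nico. These cannot both hold.

inconsistent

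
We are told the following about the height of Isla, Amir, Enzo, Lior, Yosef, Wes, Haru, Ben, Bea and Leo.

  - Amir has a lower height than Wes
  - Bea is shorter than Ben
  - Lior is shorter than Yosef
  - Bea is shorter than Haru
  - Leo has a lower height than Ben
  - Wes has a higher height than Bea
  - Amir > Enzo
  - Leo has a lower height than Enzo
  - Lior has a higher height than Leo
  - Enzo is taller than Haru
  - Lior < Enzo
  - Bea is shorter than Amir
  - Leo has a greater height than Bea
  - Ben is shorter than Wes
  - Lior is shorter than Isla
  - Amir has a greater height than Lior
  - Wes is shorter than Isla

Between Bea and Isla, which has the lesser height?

Bea

The relevant relations are Bea < Leo; Leo < Lior; Lior < Enzo; Enzo < Amir; Amir < Wes; Wes < Isla.
Together: Bea < Leo < Lior < Enzo < Amir < Wes < Isla.
So Bea < Isla; Bea is the shorter of the two.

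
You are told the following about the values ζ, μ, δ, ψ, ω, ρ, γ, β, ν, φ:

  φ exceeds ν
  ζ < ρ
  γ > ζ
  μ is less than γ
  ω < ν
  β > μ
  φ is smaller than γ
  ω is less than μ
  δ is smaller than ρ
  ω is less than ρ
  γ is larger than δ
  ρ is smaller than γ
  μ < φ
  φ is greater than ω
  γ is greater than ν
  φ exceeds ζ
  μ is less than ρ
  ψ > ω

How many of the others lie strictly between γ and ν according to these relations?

The relations place ν below γ. An element lies strictly between them when it is forced above ν and also forced below γ.
Above ν: {φ}. Below γ: {ω, δ, μ, ζ, φ, ρ}.
Intersection: {φ} — 1.

1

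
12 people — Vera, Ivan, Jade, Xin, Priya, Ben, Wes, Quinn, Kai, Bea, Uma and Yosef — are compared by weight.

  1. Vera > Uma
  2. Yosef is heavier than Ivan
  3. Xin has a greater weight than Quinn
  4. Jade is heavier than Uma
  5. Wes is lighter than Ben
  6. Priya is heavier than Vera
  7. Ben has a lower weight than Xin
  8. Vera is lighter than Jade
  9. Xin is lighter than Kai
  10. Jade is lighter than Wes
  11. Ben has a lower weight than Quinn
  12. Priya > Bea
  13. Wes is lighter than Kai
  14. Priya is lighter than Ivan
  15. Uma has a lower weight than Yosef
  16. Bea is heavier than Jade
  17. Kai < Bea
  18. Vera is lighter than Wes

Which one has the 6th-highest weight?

Xin

The consecutive relations fix a unique order: Uma < Vera < Jade < Wes < Ben < Quinn < Xin < Kai < Bea < Priya < Ivan < Yosef.
The 6th largest is Xin.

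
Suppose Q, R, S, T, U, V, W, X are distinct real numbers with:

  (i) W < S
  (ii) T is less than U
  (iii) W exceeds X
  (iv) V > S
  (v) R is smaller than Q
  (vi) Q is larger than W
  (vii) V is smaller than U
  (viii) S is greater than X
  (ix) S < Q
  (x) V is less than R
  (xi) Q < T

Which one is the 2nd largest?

Chaining the given pairs: X < W < S < V < R < Q < T < U.
The 2nd largest is T.

T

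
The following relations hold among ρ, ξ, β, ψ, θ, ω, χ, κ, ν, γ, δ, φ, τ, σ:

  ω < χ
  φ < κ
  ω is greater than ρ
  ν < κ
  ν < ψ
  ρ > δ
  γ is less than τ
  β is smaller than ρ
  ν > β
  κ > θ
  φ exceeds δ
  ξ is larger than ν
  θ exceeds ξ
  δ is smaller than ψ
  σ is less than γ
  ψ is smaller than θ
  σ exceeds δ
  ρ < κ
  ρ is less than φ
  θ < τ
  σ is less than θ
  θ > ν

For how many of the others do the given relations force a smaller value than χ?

From χ the given relations immediately reach ω.
From those, ρ — 2 in total.
From those, β, δ — 4 in total.
Nothing else is reachable below χ; 4 in all.

4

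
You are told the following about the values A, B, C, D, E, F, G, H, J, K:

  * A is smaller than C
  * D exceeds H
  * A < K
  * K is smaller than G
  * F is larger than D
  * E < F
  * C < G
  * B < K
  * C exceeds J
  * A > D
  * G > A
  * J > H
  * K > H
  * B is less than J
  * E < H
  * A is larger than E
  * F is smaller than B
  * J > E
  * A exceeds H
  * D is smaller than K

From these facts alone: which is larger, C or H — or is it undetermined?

C

H < D and D < F give H < F.
Then F < B extends the chain to B.
Then B < J extends the chain to J.
Then J < C extends the chain to C.
So C is larger.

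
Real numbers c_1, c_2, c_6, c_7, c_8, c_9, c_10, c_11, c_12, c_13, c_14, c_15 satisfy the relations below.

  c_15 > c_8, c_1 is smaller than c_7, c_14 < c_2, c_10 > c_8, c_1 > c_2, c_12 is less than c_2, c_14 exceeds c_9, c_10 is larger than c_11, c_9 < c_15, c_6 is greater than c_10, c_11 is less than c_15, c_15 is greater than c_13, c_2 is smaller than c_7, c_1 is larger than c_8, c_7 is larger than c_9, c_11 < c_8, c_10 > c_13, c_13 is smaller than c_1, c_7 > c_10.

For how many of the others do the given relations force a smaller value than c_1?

7

From c_1 the given relations immediately reach c_13, c_8, c_2.
From those, c_12, c_11, c_14 — 6 in total.
From those, c_9 — 7 in total.
Nothing else is reachable below c_1; 7 in all.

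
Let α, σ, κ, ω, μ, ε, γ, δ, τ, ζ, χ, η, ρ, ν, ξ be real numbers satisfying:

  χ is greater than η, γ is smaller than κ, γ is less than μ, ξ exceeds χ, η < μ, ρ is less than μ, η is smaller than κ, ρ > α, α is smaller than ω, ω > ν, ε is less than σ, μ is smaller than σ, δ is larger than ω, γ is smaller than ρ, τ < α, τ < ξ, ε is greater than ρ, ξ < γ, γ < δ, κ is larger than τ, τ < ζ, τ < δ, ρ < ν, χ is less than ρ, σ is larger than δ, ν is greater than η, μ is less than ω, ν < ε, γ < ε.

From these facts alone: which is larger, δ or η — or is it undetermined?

δ

η < χ and χ < ξ give η < ξ.
With ξ < γ: η < χ < ξ < γ.
Then γ < ρ extends the chain to ρ.
With ρ < ν: η < χ < ξ < γ < ρ < ν.
Then ν < ω extends the chain to ω.
With ω < δ: η < χ < ξ < γ < ρ < ν < ω < δ.
So δ is larger.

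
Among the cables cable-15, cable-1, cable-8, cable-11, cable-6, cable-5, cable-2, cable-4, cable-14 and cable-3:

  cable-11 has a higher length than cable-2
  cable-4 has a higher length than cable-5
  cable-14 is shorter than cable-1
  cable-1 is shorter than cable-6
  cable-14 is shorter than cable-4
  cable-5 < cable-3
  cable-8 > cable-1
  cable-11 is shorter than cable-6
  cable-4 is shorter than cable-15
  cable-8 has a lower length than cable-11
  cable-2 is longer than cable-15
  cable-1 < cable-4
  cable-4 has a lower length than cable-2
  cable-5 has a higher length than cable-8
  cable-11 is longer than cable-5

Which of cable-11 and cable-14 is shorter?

cable-14 < cable-1 and cable-1 < cable-8 give cable-14 < cable-8.
With cable-8 < cable-5: cable-14 < cable-1 < cable-8 < cable-5.
With cable-5 < cable-4: cable-14 < cable-1 < cable-8 < cable-5 < cable-4.
Then cable-4 < cable-15 extends the chain to cable-15.
With cable-15 < cable-2: cable-14 < cable-1 < cable-8 < cable-5 < cable-4 < cable-15 < cable-2.
Then cable-2 < cable-11 extends the chain to cable-11.
So cable-14 < cable-11; cable-14 is the shorter of the two.

cable-14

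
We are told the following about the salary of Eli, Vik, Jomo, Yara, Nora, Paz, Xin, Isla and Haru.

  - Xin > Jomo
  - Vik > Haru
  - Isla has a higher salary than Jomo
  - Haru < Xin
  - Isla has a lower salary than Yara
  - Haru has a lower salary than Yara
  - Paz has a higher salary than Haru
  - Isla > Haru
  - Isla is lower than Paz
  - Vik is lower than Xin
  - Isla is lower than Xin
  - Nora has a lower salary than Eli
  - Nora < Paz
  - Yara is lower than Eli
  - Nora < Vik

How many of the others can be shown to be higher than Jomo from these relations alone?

From Jomo the given relations immediately reach Isla, Xin.
From those, Paz, Yara — 4 in total.
From those, Eli — 5 in total.
Nothing else is reachable above Jomo; 5 in all.

5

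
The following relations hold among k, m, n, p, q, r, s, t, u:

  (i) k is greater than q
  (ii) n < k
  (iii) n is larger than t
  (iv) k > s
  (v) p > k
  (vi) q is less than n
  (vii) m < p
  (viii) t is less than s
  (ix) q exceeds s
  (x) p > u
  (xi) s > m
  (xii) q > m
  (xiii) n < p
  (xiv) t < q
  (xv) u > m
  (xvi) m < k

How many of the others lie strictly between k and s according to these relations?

The relations place s below k. An element lies strictly between them when it is forced above s and also forced below k.
Above s: {q, n, p}. Below k: {t, m, q, n}.
Intersection: {q, n} — 2.

2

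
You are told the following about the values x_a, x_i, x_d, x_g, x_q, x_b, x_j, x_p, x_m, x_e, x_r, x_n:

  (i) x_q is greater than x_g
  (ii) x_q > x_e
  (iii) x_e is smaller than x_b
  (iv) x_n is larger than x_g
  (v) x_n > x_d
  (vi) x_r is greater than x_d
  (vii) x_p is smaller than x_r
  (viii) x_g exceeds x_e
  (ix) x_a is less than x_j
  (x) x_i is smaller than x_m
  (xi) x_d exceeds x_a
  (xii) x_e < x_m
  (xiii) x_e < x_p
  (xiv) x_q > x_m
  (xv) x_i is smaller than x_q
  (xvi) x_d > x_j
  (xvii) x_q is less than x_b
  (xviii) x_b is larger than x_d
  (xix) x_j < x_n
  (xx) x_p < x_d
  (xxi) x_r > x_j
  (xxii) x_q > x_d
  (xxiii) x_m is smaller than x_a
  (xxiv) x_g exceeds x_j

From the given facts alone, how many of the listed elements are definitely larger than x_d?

4

Directly above x_d: x_q, x_n, x_b, x_r.
Nothing else is reachable above x_d; 4 in all.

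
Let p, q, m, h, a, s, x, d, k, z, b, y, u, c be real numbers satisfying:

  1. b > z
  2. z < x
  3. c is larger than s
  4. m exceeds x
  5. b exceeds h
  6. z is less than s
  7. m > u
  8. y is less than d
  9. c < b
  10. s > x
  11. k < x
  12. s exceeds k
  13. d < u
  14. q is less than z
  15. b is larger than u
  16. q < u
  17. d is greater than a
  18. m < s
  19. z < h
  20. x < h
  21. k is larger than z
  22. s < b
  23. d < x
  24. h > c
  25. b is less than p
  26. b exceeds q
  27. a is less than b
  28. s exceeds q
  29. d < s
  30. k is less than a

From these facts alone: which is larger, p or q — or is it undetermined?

p

Chaining the given relations: q < z < k < a < d < x < m < s < c < h < b < p.
So p is larger.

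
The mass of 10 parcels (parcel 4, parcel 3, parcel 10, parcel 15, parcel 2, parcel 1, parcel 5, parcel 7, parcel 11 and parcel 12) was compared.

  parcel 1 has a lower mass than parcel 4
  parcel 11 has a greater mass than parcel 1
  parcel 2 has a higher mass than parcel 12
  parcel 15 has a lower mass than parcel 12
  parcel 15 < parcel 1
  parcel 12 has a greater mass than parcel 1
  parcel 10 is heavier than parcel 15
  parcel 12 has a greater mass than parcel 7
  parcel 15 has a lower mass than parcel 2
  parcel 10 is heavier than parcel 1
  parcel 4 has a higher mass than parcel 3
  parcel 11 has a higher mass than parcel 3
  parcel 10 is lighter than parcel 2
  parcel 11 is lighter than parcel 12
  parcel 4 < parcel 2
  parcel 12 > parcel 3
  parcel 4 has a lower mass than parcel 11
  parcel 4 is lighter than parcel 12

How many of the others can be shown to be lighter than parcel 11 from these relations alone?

4

Directly below parcel 11: parcel 3, parcel 1, parcel 4.
One step further: parcel 15 (4 so far).
No other element is forced below parcel 11 by the given relations, so the count is 4.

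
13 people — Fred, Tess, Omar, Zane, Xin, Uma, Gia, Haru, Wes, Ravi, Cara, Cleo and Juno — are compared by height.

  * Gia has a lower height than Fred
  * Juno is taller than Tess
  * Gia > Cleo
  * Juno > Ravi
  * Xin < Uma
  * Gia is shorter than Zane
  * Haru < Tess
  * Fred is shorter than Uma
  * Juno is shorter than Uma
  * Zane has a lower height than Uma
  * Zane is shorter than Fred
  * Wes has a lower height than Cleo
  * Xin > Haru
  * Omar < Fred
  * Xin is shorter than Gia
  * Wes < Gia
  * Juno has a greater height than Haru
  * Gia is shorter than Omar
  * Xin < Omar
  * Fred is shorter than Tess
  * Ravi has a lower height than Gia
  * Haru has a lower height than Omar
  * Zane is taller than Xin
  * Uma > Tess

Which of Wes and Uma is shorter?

Wes < Cleo and Cleo < Gia give Wes < Gia.
Then Gia < Zane extends the chain to Zane.
With Zane < Fred: Wes < Cleo < Gia < Zane < Fred.
With Fred < Tess: Wes < Cleo < Gia < Zane < Fred < Tess.
With Tess < Juno: Wes < Cleo < Gia < Zane < Fred < Tess < Juno.
With Juno < Uma: Wes < Cleo < Gia < Zane < Fred < Tess < Juno < Uma.
So Wes < Uma; Wes is the shorter of the two.

Wes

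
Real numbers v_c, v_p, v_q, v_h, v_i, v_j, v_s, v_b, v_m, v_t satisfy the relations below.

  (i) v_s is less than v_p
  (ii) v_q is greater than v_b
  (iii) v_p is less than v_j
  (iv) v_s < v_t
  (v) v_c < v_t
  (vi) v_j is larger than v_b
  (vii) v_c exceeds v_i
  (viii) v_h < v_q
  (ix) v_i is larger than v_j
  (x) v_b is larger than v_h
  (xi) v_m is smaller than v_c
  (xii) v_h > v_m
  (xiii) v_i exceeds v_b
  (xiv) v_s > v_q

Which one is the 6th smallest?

v_p

Chaining the given pairs: v_m < v_h < v_b < v_q < v_s < v_p < v_j < v_i < v_c < v_t.
Counting 6 from the smallest end gives v_p.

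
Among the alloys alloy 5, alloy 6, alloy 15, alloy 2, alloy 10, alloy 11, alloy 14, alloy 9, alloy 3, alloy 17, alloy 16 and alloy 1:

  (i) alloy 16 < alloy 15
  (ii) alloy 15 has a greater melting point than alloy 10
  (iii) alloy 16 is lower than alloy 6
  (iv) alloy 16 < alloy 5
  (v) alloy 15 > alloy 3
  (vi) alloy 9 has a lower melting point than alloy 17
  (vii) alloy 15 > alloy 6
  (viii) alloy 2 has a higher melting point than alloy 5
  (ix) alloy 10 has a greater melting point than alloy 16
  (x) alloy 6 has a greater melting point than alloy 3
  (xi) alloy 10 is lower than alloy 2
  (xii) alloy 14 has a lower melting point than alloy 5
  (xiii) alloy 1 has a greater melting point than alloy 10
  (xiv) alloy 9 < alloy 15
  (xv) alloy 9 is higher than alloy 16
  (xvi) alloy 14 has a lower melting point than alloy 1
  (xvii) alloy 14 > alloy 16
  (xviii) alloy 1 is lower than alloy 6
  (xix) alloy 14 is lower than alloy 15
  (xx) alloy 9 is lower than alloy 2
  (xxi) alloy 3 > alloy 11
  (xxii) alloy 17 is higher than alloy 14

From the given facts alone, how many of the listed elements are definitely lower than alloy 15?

Directly below alloy 15: alloy 16, alloy 9, alloy 14, alloy 10, alloy 3, alloy 6.
One step further: alloy 11, alloy 1 (8 so far).
No other element is forced below alloy 15 by the given relations, so the count is 8.

8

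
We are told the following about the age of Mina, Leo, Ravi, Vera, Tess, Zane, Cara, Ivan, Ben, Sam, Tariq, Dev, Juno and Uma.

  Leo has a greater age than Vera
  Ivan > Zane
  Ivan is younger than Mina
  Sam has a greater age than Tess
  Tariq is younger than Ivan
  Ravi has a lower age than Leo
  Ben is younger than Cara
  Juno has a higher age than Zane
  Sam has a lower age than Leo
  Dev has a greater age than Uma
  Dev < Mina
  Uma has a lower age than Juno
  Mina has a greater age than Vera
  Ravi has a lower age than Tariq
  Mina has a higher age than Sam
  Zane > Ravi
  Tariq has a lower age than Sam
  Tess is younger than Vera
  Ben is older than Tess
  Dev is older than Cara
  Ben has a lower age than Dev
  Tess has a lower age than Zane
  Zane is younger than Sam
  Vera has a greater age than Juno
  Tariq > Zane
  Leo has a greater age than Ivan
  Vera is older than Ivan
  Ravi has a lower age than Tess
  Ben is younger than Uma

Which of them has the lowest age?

Tess is not least since Ravi < Tess; Zane is not least since Ravi < Zane; Tariq is not least since Ravi < Tariq; Ben is not least since Tess < Ben; Uma is not least since Ben < Uma; Ivan is not least since Tariq < Ivan; Cara is not least since Ben < Cara; Juno is not least since Zane < Juno; Sam is not least since Tess < Sam; Vera is not least since Ivan < Vera; Dev is not least since Ben < Dev; Leo is not least since Ivan < Leo; Mina is not least since Sam < Mina.
Only Ravi has nothing below it, so Ravi is the lowest age.

Ravi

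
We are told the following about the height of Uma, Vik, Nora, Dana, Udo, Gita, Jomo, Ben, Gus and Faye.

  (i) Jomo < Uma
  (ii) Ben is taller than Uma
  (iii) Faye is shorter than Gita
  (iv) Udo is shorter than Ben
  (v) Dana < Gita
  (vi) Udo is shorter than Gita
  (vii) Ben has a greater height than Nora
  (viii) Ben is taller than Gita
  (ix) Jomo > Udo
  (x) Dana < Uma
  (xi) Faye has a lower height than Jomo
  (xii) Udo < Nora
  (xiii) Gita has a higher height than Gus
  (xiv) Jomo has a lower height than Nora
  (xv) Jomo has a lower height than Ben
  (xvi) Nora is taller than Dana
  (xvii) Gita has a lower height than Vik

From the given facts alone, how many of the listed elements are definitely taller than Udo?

From Udo the given relations immediately reach Jomo, Nora, Gita, Ben.
From those, Uma, Vik — 6 in total.
No other element is forced above Udo by the given relations, so the count is 6.

6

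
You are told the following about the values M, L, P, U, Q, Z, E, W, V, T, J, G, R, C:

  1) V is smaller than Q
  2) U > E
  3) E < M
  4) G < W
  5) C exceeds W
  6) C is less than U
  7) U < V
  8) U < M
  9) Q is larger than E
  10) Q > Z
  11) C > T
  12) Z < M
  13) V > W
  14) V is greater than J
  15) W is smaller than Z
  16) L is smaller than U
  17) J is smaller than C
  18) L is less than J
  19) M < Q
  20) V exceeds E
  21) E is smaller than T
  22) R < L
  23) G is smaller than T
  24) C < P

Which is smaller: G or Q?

G

G < T and T < C give G < C.
Then C < U extends the chain to U.
Then U < M extends the chain to M.
Then M < Q extends the chain to Q.
So G < Q; G is the smaller of the two.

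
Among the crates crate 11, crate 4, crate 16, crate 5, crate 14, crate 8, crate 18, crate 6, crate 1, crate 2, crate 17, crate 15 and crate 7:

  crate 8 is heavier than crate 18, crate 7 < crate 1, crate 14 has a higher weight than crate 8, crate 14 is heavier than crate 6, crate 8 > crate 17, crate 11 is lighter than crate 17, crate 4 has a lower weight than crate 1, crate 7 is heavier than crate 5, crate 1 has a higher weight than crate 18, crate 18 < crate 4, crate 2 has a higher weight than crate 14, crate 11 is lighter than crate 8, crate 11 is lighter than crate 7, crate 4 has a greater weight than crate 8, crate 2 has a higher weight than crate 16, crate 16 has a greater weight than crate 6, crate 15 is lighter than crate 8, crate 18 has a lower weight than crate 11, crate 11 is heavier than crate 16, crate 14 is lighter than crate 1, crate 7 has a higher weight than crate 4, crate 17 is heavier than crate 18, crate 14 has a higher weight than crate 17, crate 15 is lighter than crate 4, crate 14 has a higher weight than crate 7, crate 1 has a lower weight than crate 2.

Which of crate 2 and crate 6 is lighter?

crate 6 < crate 16 and crate 16 < crate 11 give crate 6 < crate 11.
With crate 11 < crate 17: crate 6 < crate 16 < crate 11 < crate 17.
With crate 17 < crate 8: crate 6 < crate 16 < crate 11 < crate 17 < crate 8.
With crate 8 < crate 4: crate 6 < crate 16 < crate 11 < crate 17 < crate 8 < crate 4.
Then crate 4 < crate 7 extends the chain to crate 7.
With crate 7 < crate 14: crate 6 < crate 16 < crate 11 < crate 17 < crate 8 < crate 4 < crate 7 < crate 14.
Then crate 14 < crate 1 extends the chain to crate 1.
With crate 1 < crate 2: crate 6 < crate 16 < crate 11 < crate 17 < crate 8 < crate 4 < crate 7 < crate 14 < crate 1 < crate 2.
So crate 6 < crate 2; crate 6 is the lighter of the two.

crate 6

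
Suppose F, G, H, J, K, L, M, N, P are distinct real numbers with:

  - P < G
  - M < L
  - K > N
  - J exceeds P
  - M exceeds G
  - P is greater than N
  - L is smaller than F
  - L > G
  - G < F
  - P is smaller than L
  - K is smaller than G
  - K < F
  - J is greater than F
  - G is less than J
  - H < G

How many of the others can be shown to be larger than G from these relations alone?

The elements the relations force above G are M, L, F, J — no chain reaches any other.
That is 4.

4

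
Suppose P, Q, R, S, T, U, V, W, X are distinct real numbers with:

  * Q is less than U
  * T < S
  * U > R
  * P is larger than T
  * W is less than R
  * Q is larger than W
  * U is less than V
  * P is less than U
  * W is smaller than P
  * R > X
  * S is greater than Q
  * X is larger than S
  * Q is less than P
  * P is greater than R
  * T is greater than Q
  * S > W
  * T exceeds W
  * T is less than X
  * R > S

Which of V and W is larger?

V

W < Q < T < S < X < R < P < U < V, by transitivity through Q, T, S, X, R, P, U.
So W < V; V is the larger of the two.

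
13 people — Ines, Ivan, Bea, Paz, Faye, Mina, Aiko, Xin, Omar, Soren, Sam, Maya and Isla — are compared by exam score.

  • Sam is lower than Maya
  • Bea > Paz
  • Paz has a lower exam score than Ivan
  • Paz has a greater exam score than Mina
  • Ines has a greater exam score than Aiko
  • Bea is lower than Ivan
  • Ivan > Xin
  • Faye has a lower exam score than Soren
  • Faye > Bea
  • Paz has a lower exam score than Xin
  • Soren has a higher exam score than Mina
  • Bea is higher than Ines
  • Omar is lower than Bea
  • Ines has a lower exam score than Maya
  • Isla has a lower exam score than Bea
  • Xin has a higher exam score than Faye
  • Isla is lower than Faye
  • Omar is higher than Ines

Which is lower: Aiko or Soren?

Aiko < Ines < Omar < Bea < Faye < Soren, by transitivity through Ines, Omar, Bea, Faye.
So Aiko < Soren; Aiko is the lower of the two.

Aiko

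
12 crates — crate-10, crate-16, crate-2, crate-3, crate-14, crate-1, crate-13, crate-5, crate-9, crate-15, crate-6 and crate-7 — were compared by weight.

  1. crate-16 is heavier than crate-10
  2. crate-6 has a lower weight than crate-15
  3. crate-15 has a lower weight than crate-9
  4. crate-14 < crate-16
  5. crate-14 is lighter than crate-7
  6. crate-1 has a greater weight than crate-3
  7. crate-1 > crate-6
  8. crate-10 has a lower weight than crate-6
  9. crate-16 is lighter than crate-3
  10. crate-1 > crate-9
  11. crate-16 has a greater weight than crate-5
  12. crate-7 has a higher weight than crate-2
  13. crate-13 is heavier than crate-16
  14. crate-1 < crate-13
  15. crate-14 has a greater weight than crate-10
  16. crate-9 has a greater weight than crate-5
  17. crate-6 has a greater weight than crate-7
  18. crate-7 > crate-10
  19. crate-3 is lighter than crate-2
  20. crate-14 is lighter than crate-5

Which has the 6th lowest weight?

The consecutive relations fix a unique order: crate-10 < crate-14 < crate-5 < crate-16 < crate-3 < crate-2 < crate-7 < crate-6 < crate-15 < crate-9 < crate-1 < crate-13.
The 6th smallest is crate-2.

crate-2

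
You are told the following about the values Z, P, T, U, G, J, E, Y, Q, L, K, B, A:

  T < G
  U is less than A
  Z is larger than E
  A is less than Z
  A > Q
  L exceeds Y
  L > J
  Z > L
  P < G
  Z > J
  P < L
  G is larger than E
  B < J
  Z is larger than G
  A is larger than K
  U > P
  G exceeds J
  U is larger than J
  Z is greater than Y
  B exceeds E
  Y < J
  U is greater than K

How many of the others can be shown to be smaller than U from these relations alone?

From U the given relations immediately reach P, J, K.
From those, B, Y — 5 in total.
From those, E — 6 in total.
Nothing else is reachable below U; 6 in all.

6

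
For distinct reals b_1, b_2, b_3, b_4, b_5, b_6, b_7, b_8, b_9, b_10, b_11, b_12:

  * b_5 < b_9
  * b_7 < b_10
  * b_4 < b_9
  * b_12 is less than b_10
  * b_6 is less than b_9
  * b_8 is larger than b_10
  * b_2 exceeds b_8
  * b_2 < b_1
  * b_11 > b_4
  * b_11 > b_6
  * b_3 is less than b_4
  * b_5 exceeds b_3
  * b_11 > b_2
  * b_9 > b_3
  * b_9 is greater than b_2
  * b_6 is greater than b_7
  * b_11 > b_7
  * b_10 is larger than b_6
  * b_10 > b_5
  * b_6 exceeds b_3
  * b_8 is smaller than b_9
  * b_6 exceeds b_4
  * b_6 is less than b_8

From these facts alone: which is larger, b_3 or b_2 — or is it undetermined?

Chaining the given relations: b_3 < b_4 < b_6 < b_10 < b_8 < b_2.
So b_2 is larger.

b_2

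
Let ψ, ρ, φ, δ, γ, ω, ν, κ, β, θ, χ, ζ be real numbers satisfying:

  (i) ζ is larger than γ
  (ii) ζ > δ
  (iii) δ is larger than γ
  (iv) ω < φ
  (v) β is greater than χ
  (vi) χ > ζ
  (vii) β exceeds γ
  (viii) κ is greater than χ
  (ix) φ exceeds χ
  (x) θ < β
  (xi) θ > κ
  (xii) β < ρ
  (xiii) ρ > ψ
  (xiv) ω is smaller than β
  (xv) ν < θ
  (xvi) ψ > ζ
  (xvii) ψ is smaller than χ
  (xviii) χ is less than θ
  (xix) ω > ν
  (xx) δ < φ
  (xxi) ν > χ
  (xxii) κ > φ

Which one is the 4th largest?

The consecutive relations fix a unique order: γ < δ < ζ < ψ < χ < ν < ω < φ < κ < θ < β < ρ.
Counting 4 from the largest end gives κ.

κ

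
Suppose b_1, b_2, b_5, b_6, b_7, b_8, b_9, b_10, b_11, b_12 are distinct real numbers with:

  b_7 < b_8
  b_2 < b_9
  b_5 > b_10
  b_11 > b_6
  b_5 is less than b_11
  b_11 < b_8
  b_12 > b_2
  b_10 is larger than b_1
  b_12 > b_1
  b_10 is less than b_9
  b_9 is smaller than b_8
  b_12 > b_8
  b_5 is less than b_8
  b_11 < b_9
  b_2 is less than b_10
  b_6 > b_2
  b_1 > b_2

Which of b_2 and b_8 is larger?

b_8

b_2 < b_1 and b_1 < b_10 give b_2 < b_10.
Then b_10 < b_5 extends the chain to b_5.
Then b_5 < b_11 extends the chain to b_11.
With b_11 < b_9: b_2 < b_1 < b_10 < b_5 < b_11 < b_9.
With b_9 < b_8: b_2 < b_1 < b_10 < b_5 < b_11 < b_9 < b_8.
So b_2 < b_8; b_8 is the larger of the two.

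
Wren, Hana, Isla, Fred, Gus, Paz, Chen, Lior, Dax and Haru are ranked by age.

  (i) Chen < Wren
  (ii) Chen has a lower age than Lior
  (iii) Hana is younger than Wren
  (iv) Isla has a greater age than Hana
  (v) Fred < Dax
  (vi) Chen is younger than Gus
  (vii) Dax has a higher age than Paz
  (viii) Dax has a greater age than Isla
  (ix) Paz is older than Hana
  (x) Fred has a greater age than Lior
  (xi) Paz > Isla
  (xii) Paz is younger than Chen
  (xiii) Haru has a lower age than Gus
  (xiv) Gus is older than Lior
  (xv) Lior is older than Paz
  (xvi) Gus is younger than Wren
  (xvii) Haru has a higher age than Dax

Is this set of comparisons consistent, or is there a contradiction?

consistent

The single ordering Hana < Isla < Paz < Chen < Lior < Fred < Dax < Haru < Gus < Wren satisfies every listed relation, so no contradiction arises.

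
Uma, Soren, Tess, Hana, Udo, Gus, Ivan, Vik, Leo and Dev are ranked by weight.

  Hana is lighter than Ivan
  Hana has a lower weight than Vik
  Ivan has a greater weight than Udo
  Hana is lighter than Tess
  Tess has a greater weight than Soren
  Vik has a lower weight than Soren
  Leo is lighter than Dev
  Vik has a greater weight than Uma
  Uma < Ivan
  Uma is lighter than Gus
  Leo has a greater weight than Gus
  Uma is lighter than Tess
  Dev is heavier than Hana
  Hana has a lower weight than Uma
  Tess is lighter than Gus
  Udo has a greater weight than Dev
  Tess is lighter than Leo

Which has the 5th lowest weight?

Tess

The consecutive relations fix a unique order: Hana < Uma < Vik < Soren < Tess < Gus < Leo < Dev < Udo < Ivan.
The 5th smallest is Tess.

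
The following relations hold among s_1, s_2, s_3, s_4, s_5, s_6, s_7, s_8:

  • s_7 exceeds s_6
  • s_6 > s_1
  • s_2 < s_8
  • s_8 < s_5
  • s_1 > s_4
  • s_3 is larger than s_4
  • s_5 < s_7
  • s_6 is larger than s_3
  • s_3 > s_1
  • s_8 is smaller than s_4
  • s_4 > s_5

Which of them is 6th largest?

Chaining the given pairs: s_2 < s_8 < s_5 < s_4 < s_1 < s_3 < s_6 < s_7.
The 6th largest is s_5.

s_5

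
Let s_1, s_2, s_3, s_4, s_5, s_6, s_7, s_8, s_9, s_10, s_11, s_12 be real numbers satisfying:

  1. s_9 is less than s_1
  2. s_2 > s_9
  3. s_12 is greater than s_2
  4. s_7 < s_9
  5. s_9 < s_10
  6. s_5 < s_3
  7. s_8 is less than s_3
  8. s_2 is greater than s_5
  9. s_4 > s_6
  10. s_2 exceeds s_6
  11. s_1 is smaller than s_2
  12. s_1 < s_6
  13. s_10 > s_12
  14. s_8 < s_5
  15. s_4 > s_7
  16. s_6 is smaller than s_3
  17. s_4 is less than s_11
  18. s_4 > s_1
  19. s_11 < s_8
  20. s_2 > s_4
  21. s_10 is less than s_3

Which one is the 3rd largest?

s_12

Piecing the relations together gives one ordering: s_7 < s_9 < s_1 < s_6 < s_4 < s_11 < s_8 < s_5 < s_2 < s_12 < s_10 < s_3.
Counting 3 from the largest end gives s_12.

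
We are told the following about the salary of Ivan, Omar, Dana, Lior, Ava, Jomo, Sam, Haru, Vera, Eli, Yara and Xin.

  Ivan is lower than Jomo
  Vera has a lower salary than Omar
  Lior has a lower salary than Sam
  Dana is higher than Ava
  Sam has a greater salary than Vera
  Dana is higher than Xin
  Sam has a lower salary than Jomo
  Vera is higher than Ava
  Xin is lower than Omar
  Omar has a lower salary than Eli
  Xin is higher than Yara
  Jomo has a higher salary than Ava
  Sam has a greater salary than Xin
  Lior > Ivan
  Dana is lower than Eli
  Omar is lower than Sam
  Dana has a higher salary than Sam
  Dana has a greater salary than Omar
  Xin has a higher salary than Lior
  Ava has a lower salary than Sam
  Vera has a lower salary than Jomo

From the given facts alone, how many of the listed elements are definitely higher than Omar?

4

From Omar the given relations immediately reach Sam, Dana, Eli.
From those, Jomo — 4 in total.
No other element is forced above Omar by the given relations, so the count is 4.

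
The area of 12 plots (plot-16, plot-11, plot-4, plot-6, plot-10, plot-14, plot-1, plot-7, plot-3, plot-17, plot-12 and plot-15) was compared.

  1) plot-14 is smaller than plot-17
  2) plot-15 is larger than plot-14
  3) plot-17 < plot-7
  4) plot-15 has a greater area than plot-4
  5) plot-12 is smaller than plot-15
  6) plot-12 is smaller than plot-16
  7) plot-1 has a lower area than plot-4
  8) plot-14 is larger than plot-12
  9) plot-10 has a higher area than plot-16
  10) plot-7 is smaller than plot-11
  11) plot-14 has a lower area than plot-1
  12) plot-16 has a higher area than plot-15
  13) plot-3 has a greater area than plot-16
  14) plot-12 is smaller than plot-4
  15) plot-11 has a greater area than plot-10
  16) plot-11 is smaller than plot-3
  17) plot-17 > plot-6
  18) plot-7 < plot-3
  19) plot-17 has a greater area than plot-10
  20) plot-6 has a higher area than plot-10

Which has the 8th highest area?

plot-15

The consecutive relations fix a unique order: plot-12 < plot-14 < plot-1 < plot-4 < plot-15 < plot-16 < plot-10 < plot-6 < plot-17 < plot-7 < plot-11 < plot-3.
The 8th largest is plot-15.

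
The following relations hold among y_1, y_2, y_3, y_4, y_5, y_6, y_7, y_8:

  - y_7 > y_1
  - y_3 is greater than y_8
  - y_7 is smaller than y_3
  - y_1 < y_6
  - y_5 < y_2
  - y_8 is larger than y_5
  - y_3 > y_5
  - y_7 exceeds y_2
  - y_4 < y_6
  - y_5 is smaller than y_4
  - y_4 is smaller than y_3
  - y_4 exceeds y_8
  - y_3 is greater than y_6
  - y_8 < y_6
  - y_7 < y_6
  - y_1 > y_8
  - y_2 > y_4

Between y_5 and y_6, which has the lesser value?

Link the given pairs in sequence: y_5 < y_8; y_8 < y_4; y_4 < y_2; y_2 < y_7; y_7 < y_6.
Together: y_5 < y_8 < y_4 < y_2 < y_7 < y_6.
So y_5 < y_6; y_5 is the smaller of the two.

y_5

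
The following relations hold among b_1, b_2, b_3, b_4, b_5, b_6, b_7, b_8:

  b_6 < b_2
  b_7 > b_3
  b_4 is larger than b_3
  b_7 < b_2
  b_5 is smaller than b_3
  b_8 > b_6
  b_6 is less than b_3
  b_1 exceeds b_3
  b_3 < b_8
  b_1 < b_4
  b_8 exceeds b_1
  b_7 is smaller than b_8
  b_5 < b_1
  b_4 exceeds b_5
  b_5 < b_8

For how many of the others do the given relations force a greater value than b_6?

From b_6 the given relations immediately reach b_3, b_2, b_8.
From those, b_7, b_1, b_4 — 6 in total.
No other element is forced above b_6 by the given relations, so the count is 6.

6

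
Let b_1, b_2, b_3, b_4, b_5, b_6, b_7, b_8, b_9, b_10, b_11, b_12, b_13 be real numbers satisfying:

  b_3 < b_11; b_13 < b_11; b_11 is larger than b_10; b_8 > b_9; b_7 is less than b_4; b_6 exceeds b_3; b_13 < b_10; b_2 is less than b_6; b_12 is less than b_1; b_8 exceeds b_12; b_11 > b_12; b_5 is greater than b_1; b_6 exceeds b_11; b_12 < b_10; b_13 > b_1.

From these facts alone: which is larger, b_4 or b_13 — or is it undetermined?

undetermined

Following every chain through b_4: below b_4 we get b_7.
b_13 is not reached, and no chain runs the other way from b_13 to b_4.
So the given relations leave the order of b_4 and b_13 undetermined.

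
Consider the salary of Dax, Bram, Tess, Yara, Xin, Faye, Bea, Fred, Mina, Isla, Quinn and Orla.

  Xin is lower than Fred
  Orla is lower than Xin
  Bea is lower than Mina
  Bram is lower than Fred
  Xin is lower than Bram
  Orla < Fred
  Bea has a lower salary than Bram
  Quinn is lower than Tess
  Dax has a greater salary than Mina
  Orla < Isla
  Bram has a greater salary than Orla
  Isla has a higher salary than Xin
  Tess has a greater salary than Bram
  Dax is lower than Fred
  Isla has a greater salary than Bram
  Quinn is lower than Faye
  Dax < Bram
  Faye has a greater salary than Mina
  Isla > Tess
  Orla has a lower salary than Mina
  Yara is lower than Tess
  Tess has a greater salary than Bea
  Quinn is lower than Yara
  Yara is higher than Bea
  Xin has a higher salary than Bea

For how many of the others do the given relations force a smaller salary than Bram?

5

The elements the relations force below Bram are Orla, Bea, Mina, Dax, Xin — no chain reaches any other.
That is 5.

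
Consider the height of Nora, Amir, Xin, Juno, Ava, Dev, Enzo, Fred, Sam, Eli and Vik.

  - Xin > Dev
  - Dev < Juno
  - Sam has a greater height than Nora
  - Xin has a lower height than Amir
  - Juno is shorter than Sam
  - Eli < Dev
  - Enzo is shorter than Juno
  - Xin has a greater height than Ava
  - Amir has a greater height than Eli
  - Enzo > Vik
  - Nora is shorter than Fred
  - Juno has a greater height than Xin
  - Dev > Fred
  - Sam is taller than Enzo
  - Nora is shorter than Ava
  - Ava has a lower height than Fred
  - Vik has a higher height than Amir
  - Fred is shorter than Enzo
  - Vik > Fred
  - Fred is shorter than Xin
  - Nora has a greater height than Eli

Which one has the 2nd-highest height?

Juno

The consecutive relations fix a unique order: Eli < Nora < Ava < Fred < Dev < Xin < Amir < Vik < Enzo < Juno < Sam.
Counting 2 from the largest end gives Juno.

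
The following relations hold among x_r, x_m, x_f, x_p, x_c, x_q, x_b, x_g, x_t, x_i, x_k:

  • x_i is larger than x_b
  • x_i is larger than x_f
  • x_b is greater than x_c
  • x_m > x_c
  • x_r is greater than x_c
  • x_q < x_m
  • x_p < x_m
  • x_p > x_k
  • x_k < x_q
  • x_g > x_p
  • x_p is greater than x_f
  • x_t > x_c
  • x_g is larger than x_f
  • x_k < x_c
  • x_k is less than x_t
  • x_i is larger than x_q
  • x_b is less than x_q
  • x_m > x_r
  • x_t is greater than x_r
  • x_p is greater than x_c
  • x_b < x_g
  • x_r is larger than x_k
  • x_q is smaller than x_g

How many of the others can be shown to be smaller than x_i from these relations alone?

5

Directly below x_i: x_f, x_b, x_q.
One step further: x_k, x_c (5 so far).
Nothing else is reachable below x_i; 5 in all.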